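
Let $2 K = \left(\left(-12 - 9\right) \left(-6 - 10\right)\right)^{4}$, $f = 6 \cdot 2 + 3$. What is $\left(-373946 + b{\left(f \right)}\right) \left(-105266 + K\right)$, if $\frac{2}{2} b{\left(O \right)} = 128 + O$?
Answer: $-2382114993424026$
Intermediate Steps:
$f = 15$ ($f = 12 + 3 = 15$)
$b{\left(O \right)} = 128 + O$
$K = 6372753408$ ($K = \frac{\left(\left(-12 - 9\right) \left(-6 - 10\right)\right)^{4}}{2} = \frac{\left(\left(-21\right) \left(-16\right)\right)^{4}}{2} = \frac{336^{4}}{2} = \frac{1}{2} \cdot 12745506816 = 6372753408$)
$\left(-373946 + b{\left(f \right)}\right) \left(-105266 + K\right) = \left(-373946 + \left(128 + 15\right)\right) \left(-105266 + 6372753408\right) = \left(-373946 + 143\right) 6372648142 = \left(-373803\right) 6372648142 = -2382114993424026$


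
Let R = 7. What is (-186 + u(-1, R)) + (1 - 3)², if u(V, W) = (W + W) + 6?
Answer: -162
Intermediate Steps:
u(V, W) = 6 + 2*W (u(V, W) = 2*W + 6 = 6 + 2*W)
(-186 + u(-1, R)) + (1 - 3)² = (-186 + (6 + 2*7)) + (1 - 3)² = (-186 + (6 + 14)) + (-2)² = (-186 + 20) + 4 = -166 + 4 = -162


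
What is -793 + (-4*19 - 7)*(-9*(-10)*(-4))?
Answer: 29087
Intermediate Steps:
-793 + (-4*19 - 7)*(-9*(-10)*(-4)) = -793 + (-76 - 7)*(90*(-4)) = -793 - 83*(-360) = -793 + 29880 = 29087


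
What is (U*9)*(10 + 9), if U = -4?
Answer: -684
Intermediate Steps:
(U*9)*(10 + 9) = (-4*9)*(10 + 9) = -36*19 = -684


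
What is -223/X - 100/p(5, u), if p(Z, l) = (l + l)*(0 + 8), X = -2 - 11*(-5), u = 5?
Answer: -1157/212 ≈ -5.4576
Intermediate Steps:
X = 53 (X = -2 + 55 = 53)
p(Z, l) = 16*l (p(Z, l) = (2*l)*8 = 16*l)
-223/X - 100/p(5, u) = -223/53 - 100/(16*5) = -223*1/53 - 100/80 = -223/53 - 100*1/80 = -223/53 - 5/4 = -1157/212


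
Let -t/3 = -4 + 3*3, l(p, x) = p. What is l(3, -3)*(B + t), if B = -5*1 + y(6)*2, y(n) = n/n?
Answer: -54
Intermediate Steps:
y(n) = 1
t = -15 (t = -3*(-4 + 3*3) = -3*(-4 + 9) = -3*5 = -15)
B = -3 (B = -5*1 + 1*2 = -5 + 2 = -3)
l(3, -3)*(B + t) = 3*(-3 - 15) = 3*(-18) = -54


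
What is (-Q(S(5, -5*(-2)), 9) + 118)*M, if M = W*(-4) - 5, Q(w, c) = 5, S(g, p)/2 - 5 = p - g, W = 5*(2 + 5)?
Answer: -16385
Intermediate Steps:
W = 35 (W = 5*7 = 35)
S(g, p) = 10 - 2*g + 2*p (S(g, p) = 10 + 2*(p - g) = 10 + (-2*g + 2*p) = 10 - 2*g + 2*p)
M = -145 (M = 35*(-4) - 5 = -140 - 5 = -145)
(-Q(S(5, -5*(-2)), 9) + 118)*M = (-1*5 + 118)*(-145) = (-5 + 118)*(-145) = 113*(-145) = -16385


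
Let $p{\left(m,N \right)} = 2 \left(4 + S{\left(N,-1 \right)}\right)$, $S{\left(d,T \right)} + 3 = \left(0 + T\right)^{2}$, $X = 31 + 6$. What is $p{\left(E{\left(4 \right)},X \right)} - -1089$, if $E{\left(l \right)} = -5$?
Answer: $1093$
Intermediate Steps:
$X = 37$
$S{\left(d,T \right)} = -3 + T^{2}$ ($S{\left(d,T \right)} = -3 + \left(0 + T\right)^{2} = -3 + T^{2}$)
$p{\left(m,N \right)} = 4$ ($p{\left(m,N \right)} = 2 \left(4 - \left(3 - \left(-1\right)^{2}\right)\right) = 2 \left(4 + \left(-3 + 1\right)\right) = 2 \left(4 - 2\right) = 2 \cdot 2 = 4$)
$p{\left(E{\left(4 \right)},X \right)} - -1089 = 4 - -1089 = 4 + 1089 = 1093$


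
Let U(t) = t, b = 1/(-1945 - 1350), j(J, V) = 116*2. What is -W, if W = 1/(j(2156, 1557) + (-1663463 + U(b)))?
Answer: 3295/5480346146 ≈ 6.0124e-7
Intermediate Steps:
j(J, V) = 232
b = -1/3295 (b = 1/(-3295) = -1/3295 ≈ -0.00030349)
W = -3295/5480346146 (W = 1/(232 + (-1663463 - 1/3295)) = 1/(232 - 5481110586/3295) = 1/(-5480346146/3295) = -3295/5480346146 ≈ -6.0124e-7)
-W = -1*(-3295/5480346146) = 3295/5480346146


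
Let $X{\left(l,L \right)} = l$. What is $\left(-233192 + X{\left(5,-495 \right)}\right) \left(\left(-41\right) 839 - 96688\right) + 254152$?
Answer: $30568038421$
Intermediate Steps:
$\left(-233192 + X{\left(5,-495 \right)}\right) \left(\left(-41\right) 839 - 96688\right) + 254152 = \left(-233192 + 5\right) \left(\left(-41\right) 839 - 96688\right) + 254152 = - 233187 \left(-34399 - 96688\right) + 254152 = \left(-233187\right) \left(-131087\right) + 254152 = 30567784269 + 254152 = 30568038421$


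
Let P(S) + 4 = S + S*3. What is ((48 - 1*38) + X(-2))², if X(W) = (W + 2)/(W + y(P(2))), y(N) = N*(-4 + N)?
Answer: 100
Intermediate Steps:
P(S) = -4 + 4*S (P(S) = -4 + (S + S*3) = -4 + (S + 3*S) = -4 + 4*S)
X(W) = (2 + W)/W (X(W) = (W + 2)/(W + (-4 + 4*2)*(-4 + (-4 + 4*2))) = (2 + W)/(W + (-4 + 8)*(-4 + (-4 + 8))) = (2 + W)/(W + 4*(-4 + 4)) = (2 + W)/(W + 4*0) = (2 + W)/(W + 0) = (2 + W)/W)
((48 - 1*38) + X(-2))² = ((48 - 1*38) + (2 - 2)/(-2))² = ((48 - 38) - ½*0)² = (10 + 0)² = 10² = 100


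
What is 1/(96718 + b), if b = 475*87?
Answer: 1/138043 ≈ 7.2441e-6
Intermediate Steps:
b = 41325
1/(96718 + b) = 1/(96718 + 41325) = 1/138043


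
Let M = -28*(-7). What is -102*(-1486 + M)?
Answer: 131580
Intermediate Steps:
M = 196
-102*(-1486 + M) = -102*(-1486 + 196) = -102*(-1290) = 131580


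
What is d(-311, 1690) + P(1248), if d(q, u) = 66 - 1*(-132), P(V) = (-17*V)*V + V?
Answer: -26476122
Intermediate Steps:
P(V) = V - 17*V² (P(V) = -17*V² + V = V - 17*V²)
d(q, u) = 198 (d(q, u) = 66 + 132 = 198)
d(-311, 1690) + P(1248) = 198 + 1248*(1 - 17*1248) = 198 + 1248*(1 - 21216) = 198 + 1248*(-21215) = 198 - 26476320 = -26476122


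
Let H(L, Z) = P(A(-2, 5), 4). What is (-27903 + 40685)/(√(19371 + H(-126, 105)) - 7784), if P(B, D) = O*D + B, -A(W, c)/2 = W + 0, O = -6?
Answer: -99495088/60571305 - 12782*√19351/60571305 ≈ -1.6720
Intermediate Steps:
A(W, c) = -2*W (A(W, c) = -2*(W + 0) = -2*W)
P(B, D) = B - 6*D (P(B, D) = -6*D + B = B - 6*D)
H(L, Z) = -20 (H(L, Z) = -2*(-2) - 6*4 = 4 - 24 = -20)
(-27903 + 40685)/(√(19371 + H(-126, 105)) - 7784) = (-27903 + 40685)/(√(19371 - 20) - 7784) = 12782/(√19351 - 7784) = 12782/(-7784 + √19351)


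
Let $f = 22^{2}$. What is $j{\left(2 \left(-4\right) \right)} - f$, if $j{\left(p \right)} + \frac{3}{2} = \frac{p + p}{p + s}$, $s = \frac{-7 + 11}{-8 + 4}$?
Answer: $- \frac{8707}{18} \approx -483.72$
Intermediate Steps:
$s = -1$ ($s = \frac{4}{-4} = 4 \left(- \frac{1}{4}\right) = -1$)
$j{\left(p \right)} = - \frac{3}{2} + \frac{2 p}{-1 + p}$ ($j{\left(p \right)} = - \frac{3}{2} + \frac{p + p}{p - 1} = - \frac{3}{2} + \frac{2 p}{-1 + p}$)
$f = 484$
$j{\left(2 \left(-4\right) \right)} - f = \frac{3 + 2 \left(-4\right)}{2 \left(-1 + 2 \left(-4\right)\right)} - 484 = \frac{3 - 8}{2 \left(-1 - 8\right)} - 484 = \frac{1}{2} \frac{1}{-9} \left(-5\right) - 484 = \frac{1}{2} \left(- \frac{1}{9}\right) \left(-5\right) - 484 = \frac{5}{18} - 484 = - \frac{8707}{18}$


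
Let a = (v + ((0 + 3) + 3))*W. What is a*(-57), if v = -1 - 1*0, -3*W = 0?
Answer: 0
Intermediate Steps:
W = 0 (W = -1/3*0 = 0)
v = -1 (v = -1 + 0 = -1)
a = 0 (a = (-1 + ((0 + 3) + 3))*0 = (-1 + (3 + 3))*0 = (-1 + 6)*0 = 5*0 = 0)
a*(-57) = 0*(-57) = 0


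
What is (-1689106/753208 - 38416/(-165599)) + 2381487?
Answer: 21217413817923667/8909320828 ≈ 2.3815e+6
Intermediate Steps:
(-1689106/753208 - 38416/(-165599)) + 2381487 = (-1689106*1/753208 - 38416*(-1/165599)) + 2381487 = (-844553/376604 + 5488/23657) + 2381487 = -17912787569/8909320828 + 2381487 = 21217413817923667/8909320828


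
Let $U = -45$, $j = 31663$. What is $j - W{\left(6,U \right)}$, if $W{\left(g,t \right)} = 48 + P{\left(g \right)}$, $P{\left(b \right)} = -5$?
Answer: $31620$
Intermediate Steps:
$W{\left(g,t \right)} = 43$ ($W{\left(g,t \right)} = 48 - 5 = 43$)
$j - W{\left(6,U \right)} = 31663 - 43 = 31620$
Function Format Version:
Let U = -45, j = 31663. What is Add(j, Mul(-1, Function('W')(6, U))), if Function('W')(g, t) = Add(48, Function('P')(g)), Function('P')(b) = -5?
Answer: 31620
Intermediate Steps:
Function('W')(g, t) = 43 (Function('W')(g, t) = Add(48, -5) = 43)
Add(j, Mul(-1, Function('W')(6, U))) = Add(31663, Mul(-1, 43)) = Add(31663, -43) = 31620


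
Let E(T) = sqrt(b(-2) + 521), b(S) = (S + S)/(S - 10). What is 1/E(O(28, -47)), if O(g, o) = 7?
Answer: sqrt(1173)/782 ≈ 0.043797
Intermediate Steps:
b(S) = 2*S/(-10 + S) (b(S) = (2*S)/(-10 + S) = 2*S/(-10 + S))
E(T) = 2*sqrt(1173)/3 (E(T) = sqrt(2*(-2)/(-10 - 2) + 521) = sqrt(2*(-2)/(-12) + 521) = sqrt(2*(-2)*(-1/12) + 521) = sqrt(1/3 + 521) = sqrt(1564/3) = 2*sqrt(1173)/3)
1/E(O(28, -47)) = 1/(2*sqrt(1173)/3) = sqrt(1173)/782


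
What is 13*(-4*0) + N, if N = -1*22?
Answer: -22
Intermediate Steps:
N = -22
13*(-4*0) + N = 13*(-4*0) - 22 = 13*0 - 22 = 0 - 22 = -22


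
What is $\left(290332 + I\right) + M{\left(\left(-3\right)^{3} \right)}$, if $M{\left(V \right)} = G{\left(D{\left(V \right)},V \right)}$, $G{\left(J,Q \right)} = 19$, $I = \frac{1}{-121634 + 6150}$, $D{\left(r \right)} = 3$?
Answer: $\frac{33530894883}{115484} \approx 2.9035 \cdot 10^{5}$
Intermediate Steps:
$I = - \frac{1}{115484}$ ($I = \frac{1}{-115484} = - \frac{1}{115484} \approx -8.6592 \cdot 10^{-6}$)
$M{\left(V \right)} = 19$
$\left(290332 + I\right) + M{\left(\left(-3\right)^{3} \right)} = \left(290332 - \frac{1}{115484}\right) + 19 = \frac{33528700687}{115484} + 19 = \frac{33530894883}{115484}$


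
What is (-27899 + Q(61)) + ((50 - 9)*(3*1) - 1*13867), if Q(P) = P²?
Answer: -37922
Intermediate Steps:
(-27899 + Q(61)) + ((50 - 9)*(3*1) - 1*13867) = (-27899 + 61²) + ((50 - 9)*(3*1) - 1*13867) = (-27899 + 3721) + (41*3 - 13867) = -24178 + (123 - 13867) = -24178 - 13744 = -37922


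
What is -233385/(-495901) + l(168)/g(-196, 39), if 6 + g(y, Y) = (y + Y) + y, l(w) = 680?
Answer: -253427465/178028459 ≈ -1.4235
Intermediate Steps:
g(y, Y) = -6 + Y + 2*y (g(y, Y) = -6 + ((y + Y) + y) = -6 + ((Y + y) + y) = -6 + (Y + 2*y) = -6 + Y + 2*y)
-233385/(-495901) + l(168)/g(-196, 39) = -233385/(-495901) + 680/(-6 + 39 + 2*(-196)) = -233385*(-1/495901) + 680/(-6 + 39 - 392) = 233385/495901 + 680/(-359) = 233385/495901 + 680*(-1/359) = 233385/495901 - 680/359 = -253427465/178028459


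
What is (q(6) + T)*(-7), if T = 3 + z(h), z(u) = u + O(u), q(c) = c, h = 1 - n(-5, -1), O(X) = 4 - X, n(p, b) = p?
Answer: -91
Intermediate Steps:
h = 6 (h = 1 - 1*(-5) = 1 + 5 = 6)
z(u) = 4 (z(u) = u + (4 - u) = 4)
T = 7 (T = 3 + 4 = 7)
(q(6) + T)*(-7) = (6 + 7)*(-7) = 13*(-7) = -91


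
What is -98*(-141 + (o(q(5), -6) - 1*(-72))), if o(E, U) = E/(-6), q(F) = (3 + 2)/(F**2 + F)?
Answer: 121765/18 ≈ 6764.7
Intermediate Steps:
q(F) = 5/(F + F**2)
o(E, U) = -E/6 (o(E, U) = E*(-1/6) = -E/6)
-98*(-141 + (o(q(5), -6) - 1*(-72))) = -98*(-141 + (-5/(6*5*(1 + 5)) - 1*(-72))) = -98*(-141 + (-5/(6*5*6) + 72)) = -98*(-141 + (-1/6*1/6 + 72)) = -98*(-141 + (-1/36 + 72)) = -98*(-141 + 2591/36) = -98*(-2485/36) = 121765/18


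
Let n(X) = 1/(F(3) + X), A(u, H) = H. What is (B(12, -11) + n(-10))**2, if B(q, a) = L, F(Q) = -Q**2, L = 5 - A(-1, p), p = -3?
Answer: 22801/361 ≈ 63.161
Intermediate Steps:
L = 8 (L = 5 - 1*(-3) = 5 + 3 = 8)
n(X) = 1/(-9 + X) (n(X) = 1/(-1*3**2 + X) = 1/(-1*9 + X) = 1/(-9 + X))
B(q, a) = 8
(B(12, -11) + n(-10))**2 = (8 + 1/(-9 - 10))**2 = (8 + 1/(-19))**2 = (8 - 1/19)**2 = (151/19)**2 = 22801/361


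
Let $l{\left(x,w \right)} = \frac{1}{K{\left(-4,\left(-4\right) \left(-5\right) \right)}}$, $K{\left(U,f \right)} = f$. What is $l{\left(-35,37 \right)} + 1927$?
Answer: $\frac{38541}{20} \approx 1927.1$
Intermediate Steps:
$l{\left(x,w \right)} = \frac{1}{20}$ ($l{\left(x,w \right)} = \frac{1}{\left(-4\right) \left(-5\right)} = \frac{1}{20}$)
$l{\left(-35,37 \right)} + 1927 = \frac{1}{20} + 1927 = \frac{38541}{20}$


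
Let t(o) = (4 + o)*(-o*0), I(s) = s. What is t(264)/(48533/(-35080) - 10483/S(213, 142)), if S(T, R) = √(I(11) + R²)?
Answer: 0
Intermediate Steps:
t(o) = 0 (t(o) = (4 + o)*0 = 0)
S(T, R) = √(11 + R²)
t(264)/(48533/(-35080) - 10483/S(213, 142)) = 0/(48533/(-35080) - 10483/√(11 + 142²)) = 0/(48533*(-1/35080) - 10483/√(11 + 20164)) = 0/(-48533/35080 - 10483*√807/4035) = 0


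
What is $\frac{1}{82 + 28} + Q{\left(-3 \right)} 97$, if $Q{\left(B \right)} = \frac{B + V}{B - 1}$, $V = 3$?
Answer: $\frac{1}{110} \approx 0.0090909$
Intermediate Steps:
$Q{\left(B \right)} = \frac{3 + B}{-1 + B}$ ($Q{\left(B \right)} = \frac{B + 3}{B - 1} = \frac{3 + B}{-1 + B}$)
$\frac{1}{82 + 28} + Q{\left(-3 \right)} 97 = \frac{1}{82 + 28} + \frac{3 - 3}{-1 - 3} \cdot 97 = \frac{1}{110} + \frac{1}{-4} \cdot 0 \cdot 97 = \frac{1}{110} + \left(- \frac{1}{4}\right) 0 \cdot 97 = \frac{1}{110} + 0 \cdot 97 = \frac{1}{110} + 0 = \frac{1}{110}$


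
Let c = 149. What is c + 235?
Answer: 384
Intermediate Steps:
c + 235 = 149 + 235 = 384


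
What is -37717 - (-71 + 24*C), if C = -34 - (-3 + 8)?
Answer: -36710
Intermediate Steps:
C = -39 (C = -34 - 1*5 = -34 - 5 = -39)
-37717 - (-71 + 24*C) = -37717 - (-71 + 24*(-39)) = -37717 - (-71 - 936) = -37717 - 1*(-1007) = -37717 + 1007 = -36710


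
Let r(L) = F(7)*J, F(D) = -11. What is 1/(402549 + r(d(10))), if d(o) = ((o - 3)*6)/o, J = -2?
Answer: 1/402571 ≈ 2.4840e-6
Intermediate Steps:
d(o) = (-18 + 6*o)/o (d(o) = ((-3 + o)*6)/o = (-18 + 6*o)/o)
r(L) = 22 (r(L) = -11*(-2) = 22)
1/(402549 + r(d(10))) = 1/(402549 + 22) = 1/402571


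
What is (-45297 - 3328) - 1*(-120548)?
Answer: 71923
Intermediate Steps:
(-45297 - 3328) - 1*(-120548) = -48625 + 120548 = 71923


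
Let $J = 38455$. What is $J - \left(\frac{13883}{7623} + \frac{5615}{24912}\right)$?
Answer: $\frac{270458386357}{7033488} \approx 38453.0$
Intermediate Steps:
$J - \left(\frac{13883}{7623} + \frac{5615}{24912}\right) = 38455 - \left(\frac{13883}{7623} + \frac{5615}{24912}\right) = 38455 - \frac{14394683}{7033488} = \frac{270458386357}{7033488}$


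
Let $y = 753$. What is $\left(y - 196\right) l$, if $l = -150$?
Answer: $-83550$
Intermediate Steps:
$\left(y - 196\right) l = \left(753 - 196\right) \left(-150\right) = 557 \left(-150\right) = -83550$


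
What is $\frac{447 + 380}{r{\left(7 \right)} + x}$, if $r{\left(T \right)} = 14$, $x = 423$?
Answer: $\frac{827}{437} \approx 1.8924$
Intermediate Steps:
$\frac{447 + 380}{r{\left(7 \right)} + x} = \frac{447 + 380}{14 + 423} = \frac{827}{437}$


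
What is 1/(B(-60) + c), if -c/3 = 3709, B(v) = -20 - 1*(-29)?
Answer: -1/11118 ≈ -8.9944e-5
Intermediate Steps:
B(v) = 9 (B(v) = -20 + 29 = 9)
c = -11127 (c = -3*3709 = -11127)
1/(B(-60) + c) = 1/(9 - 11127) = 1/(-11118) = -1/11118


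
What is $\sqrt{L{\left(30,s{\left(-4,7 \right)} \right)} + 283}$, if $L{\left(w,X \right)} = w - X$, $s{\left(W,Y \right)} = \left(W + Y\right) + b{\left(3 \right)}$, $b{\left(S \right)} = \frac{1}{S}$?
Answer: $\frac{\sqrt{2787}}{3} \approx 17.597$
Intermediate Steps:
$s{\left(W,Y \right)} = \frac{1}{3} + W + Y$ ($s{\left(W,Y \right)} = \left(W + Y\right) + \frac{1}{3} = \frac{1}{3} + W + Y$)
$\sqrt{L{\left(30,s{\left(-4,7 \right)} \right)} + 283} = \sqrt{\left(30 - \left(\frac{1}{3} - 4 + 7\right)\right) + 283} = \sqrt{\left(30 - \frac{10}{3}\right) + 283} = \sqrt{\frac{80}{3} + 283} = \sqrt{\frac{929}{3}} = \frac{\sqrt{2787}}{3}$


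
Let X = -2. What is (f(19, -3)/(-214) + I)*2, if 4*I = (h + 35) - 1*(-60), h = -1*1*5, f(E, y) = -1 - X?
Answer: 4814/107 ≈ 44.991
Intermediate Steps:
f(E, y) = 1 (f(E, y) = -1 - 1*(-2) = -1 + 2 = 1)
h = -5 (h = -1*5 = -5)
I = 45/2 (I = ((-5 + 35) - 1*(-60))/4 = (30 + 60)/4 = (¼)*90 = 45/2 ≈ 22.500)
(f(19, -3)/(-214) + I)*2 = (1/(-214) + 45/2)*2 = (1*(-1/214) + 45/2)*2 = (-1/214 + 45/2)*2 = (2407/107)*2 = 4814/107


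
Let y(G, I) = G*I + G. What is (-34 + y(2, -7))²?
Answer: 2116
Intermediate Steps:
y(G, I) = G + G*I
(-34 + y(2, -7))² = (-34 + 2*(1 - 7))² = (-34 + 2*(-6))² = (-34 - 12)² = (-46)² = 2116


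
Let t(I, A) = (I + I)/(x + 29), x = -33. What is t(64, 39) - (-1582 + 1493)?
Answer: 57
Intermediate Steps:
t(I, A) = -I/2 (t(I, A) = (I + I)/(-33 + 29) = (2*I)/(-4) = (2*I)*(-¼) = -I/2)
t(64, 39) - (-1582 + 1493) = -½*64 - (-1582 + 1493) = -32 - 1*(-89) = -32 + 89 = 57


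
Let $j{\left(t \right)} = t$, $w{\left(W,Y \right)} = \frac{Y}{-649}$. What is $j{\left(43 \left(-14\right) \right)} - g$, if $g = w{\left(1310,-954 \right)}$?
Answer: $- \frac{391652}{649} \approx -603.47$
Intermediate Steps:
$w{\left(W,Y \right)} = - \frac{Y}{649}$ ($w{\left(W,Y \right)} = Y \left(- \frac{1}{649}\right) = - \frac{Y}{649}$)
$g = \frac{954}{649}$ ($g = \left(- \frac{1}{649}\right) \left(-954\right) = \frac{954}{649} \approx 1.47$)
$j{\left(43 \left(-14\right) \right)} - g = 43 \left(-14\right) - \frac{954}{649} = -602 - \frac{954}{649} = - \frac{391652}{649}$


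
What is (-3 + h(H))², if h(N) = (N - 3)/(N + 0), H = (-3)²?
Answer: 49/9 ≈ 5.4444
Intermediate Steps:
H = 9
h(N) = (-3 + N)/N
(-3 + h(H))² = (-3 + (-3 + 9)/9)² = (-3 + (⅑)*6)² = (-3 + ⅔)² = (-7/3)² = 49/9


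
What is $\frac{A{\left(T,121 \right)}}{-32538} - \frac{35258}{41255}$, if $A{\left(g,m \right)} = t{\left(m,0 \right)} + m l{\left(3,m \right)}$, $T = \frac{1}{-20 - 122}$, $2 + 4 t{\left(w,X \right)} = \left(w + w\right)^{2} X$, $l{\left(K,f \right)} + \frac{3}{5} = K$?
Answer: $- \frac{2318369257}{2684710380} \approx -0.86355$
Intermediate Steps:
$l{\left(K,f \right)} = - \frac{3}{5} + K$
$t{\left(w,X \right)} = - \frac{1}{2} + X w^{2}$ ($t{\left(w,X \right)} = - \frac{1}{2} + \frac{\left(w + w\right)^{2} X}{4} = - \frac{1}{2} + \frac{\left(2 w\right)^{2} X}{4} = - \frac{1}{2} + \frac{4 w^{2} X}{4} = - \frac{1}{2} + \frac{4 X w^{2}}{4} = - \frac{1}{2} + X w^{2}$)
$T = - \frac{1}{142}$ ($T = \frac{1}{-142} = - \frac{1}{142} \approx -0.0070423$)
$A{\left(g,m \right)} = - \frac{1}{2} + \frac{12 m}{5}$ ($A{\left(g,m \right)} = \left(- \frac{1}{2} + 0 m^{2}\right) + m \left(- \frac{3}{5} + 3\right) = \left(- \frac{1}{2} + 0\right) + m \frac{12}{5} = - \frac{1}{2} + \frac{12 m}{5}$)
$\frac{A{\left(T,121 \right)}}{-32538} - \frac{35258}{41255} = \frac{- \frac{1}{2} + \frac{12}{5} \cdot 121}{-32538} - \frac{35258}{41255} = \left(- \frac{1}{2} + \frac{1452}{5}\right) \left(- \frac{1}{32538}\right) - \frac{35258}{41255} = \frac{2899}{10} \left(- \frac{1}{32538}\right) - \frac{35258}{41255} = - \frac{2899}{325380} - \frac{35258}{41255} = - \frac{2318369257}{2684710380}$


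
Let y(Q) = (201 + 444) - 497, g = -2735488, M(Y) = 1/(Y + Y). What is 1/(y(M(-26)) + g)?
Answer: -1/2735340 ≈ -3.6559e-7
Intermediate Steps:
M(Y) = 1/(2*Y)
y(Q) = 148 (y(Q) = 645 - 497 = 148)
1/(y(M(-26)) + g) = 1/(148 - 2735488) = 1/(-2735340) = -1/2735340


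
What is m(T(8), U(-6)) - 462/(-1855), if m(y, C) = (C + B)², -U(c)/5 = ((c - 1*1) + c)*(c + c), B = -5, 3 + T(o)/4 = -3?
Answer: 163299691/265 ≈ 6.1623e+5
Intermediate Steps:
T(o) = -24 (T(o) = -12 + 4*(-3) = -12 - 12 = -24)
U(c) = -10*c*(-1 + 2*c) (U(c) = -5*((c - 1*1) + c)*(c + c) = -5*((c - 1) + c)*2*c = -5*((-1 + c) + c)*2*c = -5*(-1 + 2*c)*2*c = -10*c*(-1 + 2*c))
m(y, C) = (-5 + C)² (m(y, C) = (C - 5)² = (-5 + C)²)
m(T(8), U(-6)) - 462/(-1855) = (-5 + 10*(-6)*(1 - 2*(-6)))² - 462/(-1855) = (-5 + 10*(-6)*(1 + 12))² - 462*(-1/1855) = (-5 + 10*(-6)*13)² + 66/265 = (-5 - 780)² + 66/265 = (-785)² + 66/265 = 616225 + 66/265 = 163299691/265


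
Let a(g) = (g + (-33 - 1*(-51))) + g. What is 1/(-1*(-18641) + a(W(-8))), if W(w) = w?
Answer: 1/18643 ≈ 5.3639e-5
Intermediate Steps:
a(g) = 18 + 2*g (a(g) = (g + (-33 + 51)) + g = (g + 18) + g = (18 + g) + g = 18 + 2*g)
1/(-1*(-18641) + a(W(-8))) = 1/(-1*(-18641) + (18 + 2*(-8))) = 1/(18641 + (18 - 16)) = 1/(18641 + 2) = 1/18643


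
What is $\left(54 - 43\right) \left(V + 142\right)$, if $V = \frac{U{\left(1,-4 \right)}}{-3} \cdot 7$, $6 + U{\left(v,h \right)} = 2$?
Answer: $\frac{4994}{3} \approx 1664.7$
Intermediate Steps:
$U{\left(v,h \right)} = -4$ ($U{\left(v,h \right)} = -6 + 2 = -4$)
$V = \frac{28}{3}$ ($V = - \frac{4}{-3} \cdot 7 = \left(-4\right) \left(- \frac{1}{3}\right) 7 = \frac{4}{3} \cdot 7 = \frac{28}{3} \approx 9.3333$)
$\left(54 - 43\right) \left(V + 142\right) = \left(54 - 43\right) \left(\frac{28}{3} + 142\right) = 11 \cdot \frac{454}{3} = \frac{4994}{3}$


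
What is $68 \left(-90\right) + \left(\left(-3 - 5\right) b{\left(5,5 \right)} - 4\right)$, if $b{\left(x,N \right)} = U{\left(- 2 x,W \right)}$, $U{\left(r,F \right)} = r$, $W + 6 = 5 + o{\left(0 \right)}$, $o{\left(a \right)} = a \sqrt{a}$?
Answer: $-6044$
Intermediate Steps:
$o{\left(a \right)} = a^{\frac{3}{2}}$
$W = -1$ ($W = -6 + \left(5 + 0^{\frac{3}{2}}\right) = -6 + \left(5 + 0\right) = -6 + 5 = -1$)
$b{\left(x,N \right)} = - 2 x$
$68 \left(-90\right) + \left(\left(-3 - 5\right) b{\left(5,5 \right)} - 4\right) = 68 \left(-90\right) - \left(4 - \left(-3 - 5\right) \left(\left(-2\right) 5\right)\right) = -6120 - -76 = -6120 + \left(80 - 4\right) = -6120 + 76 = -6044$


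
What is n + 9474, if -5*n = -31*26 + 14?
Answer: 48162/5 ≈ 9632.4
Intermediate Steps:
n = 792/5 (n = -(-31*26 + 14)/5 = -(-806 + 14)/5 = -1/5*(-792) = 792/5 ≈ 158.40)
n + 9474 = 792/5 + 9474 = 48162/5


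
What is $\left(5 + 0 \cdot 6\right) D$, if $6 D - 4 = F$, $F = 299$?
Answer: $\frac{505}{2} \approx 252.5$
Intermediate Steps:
$D = \frac{101}{2}$ ($D = \frac{2}{3} + \frac{1}{6} \cdot 299 = \frac{2}{3} + \frac{299}{6} = \frac{101}{2} \approx 50.5$)
$\left(5 + 0 \cdot 6\right) D = \left(5 + 0 \cdot 6\right) \frac{101}{2} = \left(5 + 0\right) \frac{101}{2} = 5 \cdot \frac{101}{2} = \frac{505}{2}$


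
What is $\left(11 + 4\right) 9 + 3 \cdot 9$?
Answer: $162$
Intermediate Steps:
$\left(11 + 4\right) 9 + 3 \cdot 9 = 15 \cdot 9 + 27 = 135 + 27 = 162$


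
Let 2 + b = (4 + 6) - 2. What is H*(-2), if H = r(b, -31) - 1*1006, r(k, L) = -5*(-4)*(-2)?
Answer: 2092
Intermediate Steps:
b = 6 (b = -2 + ((4 + 6) - 2) = -2 + (10 - 2) = -2 + 8 = 6)
r(k, L) = -40 (r(k, L) = 20*(-2) = -40)
H = -1046 (H = -40 - 1*1006 = -40 - 1006 = -1046)
H*(-2) = -1046*(-2) = 2092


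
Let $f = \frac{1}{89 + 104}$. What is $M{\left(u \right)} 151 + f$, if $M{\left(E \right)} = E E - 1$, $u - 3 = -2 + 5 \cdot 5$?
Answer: $\frac{19671526}{193} \approx 1.0193 \cdot 10^{5}$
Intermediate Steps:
$f = \frac{1}{193} \approx 0.0051813$
$u = 26$ ($u = 3 + \left(-2 + 5 \cdot 5\right) = 3 + \left(-2 + 25\right) = 3 + 23 = 26$)
$M{\left(E \right)} = -1 + E^{2}$ ($M{\left(E \right)} = E^{2} - 1 = -1 + E^{2}$)
$M{\left(u \right)} 151 + f = \left(-1 + 26^{2}\right) 151 + \frac{1}{193} = \left(-1 + 676\right) 151 + \frac{1}{193} = 675 \cdot 151 + \frac{1}{193} = 101925 + \frac{1}{193} = \frac{19671526}{193}$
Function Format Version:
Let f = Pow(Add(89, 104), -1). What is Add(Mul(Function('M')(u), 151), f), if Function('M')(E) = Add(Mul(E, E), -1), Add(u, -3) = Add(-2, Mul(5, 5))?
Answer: Rational(19671526, 193) ≈ 1.0193e+5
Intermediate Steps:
f = Rational(1, 193) (f = Pow(193, -1) = Rational(1, 193) ≈ 0.0051813)
u = 26 (u = Add(3, Add(-2, Mul(5, 5))) = Add(3, Add(-2, 25)) = Add(3, 23) = 26)
Function('M')(E) = Add(-1, Pow(E, 2)) (Function('M')(E) = Add(Pow(E, 2), -1) = Add(-1, Pow(E, 2)))
Add(Mul(Function('M')(u), 151), f) = Add(Mul(Add(-1, Pow(26, 2)), 151), Rational(1, 193)) = Add(Mul(Add(-1, 676), 151), Rational(1, 193)) = Add(Mul(675, 151), Rational(1, 193)) = Add(101925, Rational(1, 193)) = Rational(19671526, 193)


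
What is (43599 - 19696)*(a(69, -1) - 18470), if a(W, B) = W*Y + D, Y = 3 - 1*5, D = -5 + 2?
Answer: -444858733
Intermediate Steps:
D = -3
Y = -2 (Y = 3 - 5 = -2)
a(W, B) = -3 - 2*W (a(W, B) = W*(-2) - 3 = -2*W - 3 = -3 - 2*W)
(43599 - 19696)*(a(69, -1) - 18470) = (43599 - 19696)*((-3 - 2*69) - 18470) = 23903*((-3 - 138) - 18470) = 23903*(-141 - 18470) = 23903*(-18611) = -444858733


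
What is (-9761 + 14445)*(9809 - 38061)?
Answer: -132332368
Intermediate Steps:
(-9761 + 14445)*(9809 - 38061) = 4684*(-28252) = -132332368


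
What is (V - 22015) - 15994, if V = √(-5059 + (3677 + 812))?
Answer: -38009 + I*√570 ≈ -38009.0 + 23.875*I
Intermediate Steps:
V = I*√570 (V = √(-5059 + 4489) = √(-570) = I*√570 ≈ 23.875*I)
(V - 22015) - 15994 = (I*√570 - 22015) - 15994 = (-22015 + I*√570) - 15994 = -38009 + I*√570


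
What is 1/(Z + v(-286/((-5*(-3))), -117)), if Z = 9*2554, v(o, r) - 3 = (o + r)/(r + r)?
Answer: 270/6207187 ≈ 4.3498e-5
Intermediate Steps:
v(o, r) = 3 + (o + r)/(2*r) (v(o, r) = 3 + (o + r)/(r + r) = 3 + (o + r)/((2*r)) = 3 + (o + r)*(1/(2*r)) = 3 + (o + r)/(2*r))
Z = 22986
1/(Z + v(-286/((-5*(-3))), -117)) = 1/(22986 + (½)*(-286/((-5*(-3))) + 7*(-117))/(-117)) = 1/(22986 + (½)*(-1/117)*(-286/15 - 819)) = 1/(22986 + (½)*(-1/117)*(-12571/15)) = 1/(22986 + 967/270) = 1/(6207187/270) = 270/6207187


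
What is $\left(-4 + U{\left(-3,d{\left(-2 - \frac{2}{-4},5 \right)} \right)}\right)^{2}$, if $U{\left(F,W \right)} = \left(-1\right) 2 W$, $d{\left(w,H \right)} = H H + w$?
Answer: $2601$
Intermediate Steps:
$d{\left(w,H \right)} = w + H^{2}$ ($d{\left(w,H \right)} = H^{2} + w = w + H^{2}$)
$U{\left(F,W \right)} = - 2 W$
$\left(-4 + U{\left(-3,d{\left(-2 - \frac{2}{-4},5 \right)} \right)}\right)^{2} = \left(-4 - 2 \left(\left(-2 - \frac{2}{-4}\right) + 5^{2}\right)\right)^{2} = \left(-4 - 2 \left(\left(-2 - 2 \left(- \frac{1}{4}\right)\right) + 25\right)\right)^{2} = \left(-4 - 2 \left(\left(-2 - - \frac{1}{2}\right) + 25\right)\right)^{2} = \left(-4 - 2 \left(\left(-2 + \frac{1}{2}\right) + 25\right)\right)^{2} = \left(-4 - 2 \left(- \frac{3}{2} + 25\right)\right)^{2} = \left(-4 - 47\right)^{2} = \left(-51\right)^{2} = 2601$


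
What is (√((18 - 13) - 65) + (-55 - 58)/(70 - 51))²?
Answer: (113 - 38*I*√15)²/361 ≈ -24.629 - 92.136*I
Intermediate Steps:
(√((18 - 13) - 65) + (-55 - 58)/(70 - 51))² = (√(5 - 65) - 113/19)² = (√(-60) - 113*1/19)² = (2*I*√15 - 113/19)² = (-113/19 + 2*I*√15)²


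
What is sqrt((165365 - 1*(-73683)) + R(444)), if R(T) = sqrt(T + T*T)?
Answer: sqrt(239048 + 2*sqrt(49395)) ≈ 489.38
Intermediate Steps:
R(T) = sqrt(T + T**2)
sqrt((165365 - 1*(-73683)) + R(444)) = sqrt((165365 - 1*(-73683)) + sqrt(444*(1 + 444))) = sqrt((165365 + 73683) + sqrt(444*445)) = sqrt(239048 + sqrt(197580)) = sqrt(239048 + 2*sqrt(49395))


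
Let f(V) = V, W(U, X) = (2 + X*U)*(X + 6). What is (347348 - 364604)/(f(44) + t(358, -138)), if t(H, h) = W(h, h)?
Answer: 4314/628507 ≈ 0.0068639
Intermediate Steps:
W(U, X) = (2 + U*X)*(6 + X)
t(H, h) = 12 + h**3 + 2*h + 6*h**2 (t(H, h) = 12 + 2*h + h*h**2 + 6*h*h = 12 + 2*h + h**3 + 6*h**2 = 12 + h**3 + 2*h + 6*h**2)
(347348 - 364604)/(f(44) + t(358, -138)) = (347348 - 364604)/(44 + (12 + (-138)**3 + 2*(-138) + 6*(-138)**2)) = -17256/(44 + (12 - 2628072 - 276 + 6*19044)) = -17256/(44 + (12 - 2628072 - 276 + 114264)) = -17256/(44 - 2514072) = -17256/(-2514028) = -17256*(-1/2514028) = 4314/628507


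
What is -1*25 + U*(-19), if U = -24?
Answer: 431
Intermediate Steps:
-1*25 + U*(-19) = -1*25 - 24*(-19) = -25 + 456 = 431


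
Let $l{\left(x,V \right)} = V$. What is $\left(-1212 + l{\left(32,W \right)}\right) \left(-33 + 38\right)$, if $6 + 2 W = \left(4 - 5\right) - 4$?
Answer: $- \frac{12175}{2} \approx -6087.5$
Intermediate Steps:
$W = - \frac{11}{2}$ ($W = -3 + \frac{\left(4 - 5\right) - 4}{2} = -3 + \frac{-1 - 4}{2} = -3 + \frac{1}{2} \left(-5\right) = -3 - \frac{5}{2} = - \frac{11}{2} \approx -5.5$)
$\left(-1212 + l{\left(32,W \right)}\right) \left(-33 + 38\right) = \left(-1212 - \frac{11}{2}\right) \left(-33 + 38\right) = \left(- \frac{2435}{2}\right) 5 = - \frac{12175}{2}$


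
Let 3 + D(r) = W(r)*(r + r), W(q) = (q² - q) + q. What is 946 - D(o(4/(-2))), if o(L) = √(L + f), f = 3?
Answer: 947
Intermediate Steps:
o(L) = √(3 + L) (o(L) = √(L + 3) = √(3 + L))
W(q) = q²
D(r) = -3 + 2*r³ (D(r) = -3 + r²*(r + r) = -3 + r²*(2*r) = -3 + 2*r³)
946 - D(o(4/(-2))) = 946 - (-3 + 2*(√(3 + 4/(-2)))³) = 946 - (-3 + 2*(√(3 + 4*(-½)))³) = 946 - (-3 + 2*(√(3 - 2))³) = 946 - (-3 + 2*(√1)³) = 946 - (-3 + 2*1³) = 946 - (-3 + 2*1) = 946 - (-3 + 2) = 946 - 1*(-1) = 946 + 1 = 947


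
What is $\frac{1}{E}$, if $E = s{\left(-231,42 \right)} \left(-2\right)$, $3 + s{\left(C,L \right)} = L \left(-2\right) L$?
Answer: $\frac{1}{7062} \approx 0.0001416$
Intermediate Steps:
$s{\left(C,L \right)} = -3 - 2 L^{2}$ ($s{\left(C,L \right)} = -3 + L \left(-2\right) L = -3 + - 2 L L = -3 - 2 L^{2}$)
$E = 7062$ ($E = \left(-3 - 2 \cdot 42^{2}\right) \left(-2\right) = \left(-3 - 3528\right) \left(-2\right) = \left(-3531\right) \left(-2\right) = 7062$)
$\frac{1}{E} = \frac{1}{7062}$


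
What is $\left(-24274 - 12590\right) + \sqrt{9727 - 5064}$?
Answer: $-36864 + \sqrt{4663} \approx -36796.0$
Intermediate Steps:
$\left(-24274 - 12590\right) + \sqrt{9727 - 5064} = -36864 + \sqrt{4663}$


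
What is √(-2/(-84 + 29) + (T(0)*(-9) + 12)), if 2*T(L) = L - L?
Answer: √36410/55 ≈ 3.4693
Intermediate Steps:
T(L) = 0 (T(L) = (L - L)/2 = (½)*0 = 0)
√(-2/(-84 + 29) + (T(0)*(-9) + 12)) = √(-2/(-84 + 29) + (0*(-9) + 12)) = √(-2/(-55) + (0 + 12)) = √(-2*(-1/55) + 12) = √(2/55 + 12) = √(662/55) = √36410/55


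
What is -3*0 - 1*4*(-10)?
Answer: 40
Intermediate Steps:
-3*0 - 1*4*(-10) = 0 - 4*(-10) = 0 + 40 = 40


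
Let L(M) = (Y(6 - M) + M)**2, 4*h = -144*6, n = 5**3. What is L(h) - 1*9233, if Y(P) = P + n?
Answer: 7928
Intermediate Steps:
n = 125
h = -216 (h = (-144*6)/4 = (1/4)*(-864) = -216)
Y(P) = 125 + P (Y(P) = P + 125 = 125 + P)
L(M) = 17161 (L(M) = ((125 + (6 - M)) + M)**2 = ((131 - M) + M)**2 = 131**2 = 17161)
L(h) - 1*9233 = 17161 - 1*9233 = 17161 - 9233 = 7928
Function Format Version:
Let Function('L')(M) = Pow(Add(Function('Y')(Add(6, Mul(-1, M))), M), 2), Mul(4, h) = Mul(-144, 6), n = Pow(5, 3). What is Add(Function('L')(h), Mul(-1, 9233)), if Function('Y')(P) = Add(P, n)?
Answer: 7928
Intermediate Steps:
n = 125
h = -216 (h = Mul(Rational(1, 4), Mul(-144, 6)) = Mul(Rational(1, 4), -864) = -216)
Function('Y')(P) = Add(125, P) (Function('Y')(P) = Add(P, 125) = Add(125, P))
Function('L')(M) = 17161 (Function('L')(M) = Pow(Add(Add(125, Add(6, Mul(-1, M))), M), 2) = Pow(Add(Add(131, Mul(-1, M)), M), 2) = Pow(131, 2) = 17161)
Add(Function('L')(h), Mul(-1, 9233)) = Add(17161, Mul(-1, 9233)) = Add(17161, -9233) = 7928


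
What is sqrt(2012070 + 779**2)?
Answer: sqrt(2618911) ≈ 1618.3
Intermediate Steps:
sqrt(2012070 + 779**2) = sqrt(2012070 + 606841) = sqrt(2618911)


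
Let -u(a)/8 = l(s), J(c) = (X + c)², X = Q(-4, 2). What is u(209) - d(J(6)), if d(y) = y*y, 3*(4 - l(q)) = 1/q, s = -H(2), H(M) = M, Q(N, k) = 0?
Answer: -3988/3 ≈ -1329.3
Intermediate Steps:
X = 0
s = -2 (s = -1*2 = -2)
l(q) = 4 - 1/(3*q)
J(c) = c² (J(c) = (0 + c)² = c²)
u(a) = -100/3 (u(a) = -8*(4 - ⅓/(-2)) = -8*(4 - ⅓*(-½)) = -8*(4 + ⅙) = -8*25/6 = -100/3)
d(y) = y²
u(209) - d(J(6)) = -100/3 - (6²)² = -100/3 - 1*36² = -100/3 - 1*1296 = -100/3 - 1296 = -3988/3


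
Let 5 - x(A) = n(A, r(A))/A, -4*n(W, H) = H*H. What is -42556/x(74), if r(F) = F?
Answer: -85112/47 ≈ -1810.9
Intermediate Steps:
n(W, H) = -H**2/4 (n(W, H) = -H*H/4 = -H**2/4)
x(A) = 5 + A/4 (x(A) = 5 - (-A**2/4)/A = 5 - (-1)*A/4 = 5 + A/4)
-42556/x(74) = -42556/(5 + (1/4)*74) = -42556/(5 + 37/2) = -42556/47/2 = -42556*2/47 = -85112/47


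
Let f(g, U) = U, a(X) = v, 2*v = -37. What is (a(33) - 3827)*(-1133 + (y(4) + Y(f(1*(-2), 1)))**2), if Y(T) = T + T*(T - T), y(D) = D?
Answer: 4260814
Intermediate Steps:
v = -37/2 (v = (1/2)*(-37) = -37/2 ≈ -18.500)
a(X) = -37/2
Y(T) = T (Y(T) = T + T*0 = T + 0 = T)
(a(33) - 3827)*(-1133 + (y(4) + Y(f(1*(-2), 1)))**2) = (-37/2 - 3827)*(-1133 + (4 + 1)**2) = -7691*(-1133 + 5**2)/2 = -7691*(-1133 + 25)/2 = -7691/2*(-1108) = 4260814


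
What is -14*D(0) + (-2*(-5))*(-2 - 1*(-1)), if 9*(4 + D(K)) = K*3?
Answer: 46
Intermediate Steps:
D(K) = -4 + K/3 (D(K) = -4 + (K*3)/9 = -4 + (3*K)/9 = -4 + K/3)
-14*D(0) + (-2*(-5))*(-2 - 1*(-1)) = -14*(-4 + (1/3)*0) + (-2*(-5))*(-2 - 1*(-1)) = -14*(-4 + 0) + 10*(-2 + 1) = -14*(-4) + 10*(-1) = 56 - 10 = 46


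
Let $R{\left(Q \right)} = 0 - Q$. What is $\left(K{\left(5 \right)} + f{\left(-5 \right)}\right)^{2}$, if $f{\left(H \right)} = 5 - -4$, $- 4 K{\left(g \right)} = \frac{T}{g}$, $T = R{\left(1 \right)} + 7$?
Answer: $\frac{7569}{100} \approx 75.69$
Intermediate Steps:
$R{\left(Q \right)} = - Q$
$T = 6$ ($T = \left(-1\right) 1 + 7 = -1 + 7 = 6$)
$K{\left(g \right)} = - \frac{3}{2 g}$ ($K{\left(g \right)} = - \frac{6 \frac{1}{g}}{4} = - \frac{3}{2 g}$)
$f{\left(H \right)} = 9$ ($f{\left(H \right)} = 5 + 4 = 9$)
$\left(K{\left(5 \right)} + f{\left(-5 \right)}\right)^{2} = \left(- \frac{3}{2 \cdot 5} + 9\right)^{2} = \left(\left(- \frac{3}{2}\right) \frac{1}{5} + 9\right)^{2} = \left(- \frac{3}{10} + 9\right)^{2} = \left(\frac{87}{10}\right)^{2} = \frac{7569}{100}$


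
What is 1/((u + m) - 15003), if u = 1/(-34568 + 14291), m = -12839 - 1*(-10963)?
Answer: -20277/342255484 ≈ -5.9245e-5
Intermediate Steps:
m = -1876 (m = -12839 + 10963 = -1876)
u = -1/20277 (u = 1/(-20277) = -1/20277 ≈ -4.9317e-5)
1/((u + m) - 15003) = 1/((-1/20277 - 1876) - 15003) = 1/(-38039653/20277 - 15003) = 1/(-342255484/20277) = -20277/342255484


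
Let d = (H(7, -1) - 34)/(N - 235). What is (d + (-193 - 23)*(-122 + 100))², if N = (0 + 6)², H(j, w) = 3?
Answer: 894308771041/39601 ≈ 2.2583e+7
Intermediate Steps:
N = 36 (N = 6² = 36)
d = 31/199 (d = (3 - 34)/(36 - 235) = -31/(-199) = -31*(-1/199) = 31/199 ≈ 0.15578)
(d + (-193 - 23)*(-122 + 100))² = (31/199 + (-193 - 23)*(-122 + 100))² = (31/199 - 216*(-22))² = (31/199 + 4752)² = (945679/199)² = 894308771041/39601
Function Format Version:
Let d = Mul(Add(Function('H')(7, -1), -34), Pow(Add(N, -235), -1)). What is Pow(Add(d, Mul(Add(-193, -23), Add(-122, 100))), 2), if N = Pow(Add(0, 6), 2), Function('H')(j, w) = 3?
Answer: Rational(894308771041, 39601) ≈ 2.2583e+7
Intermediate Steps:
N = 36 (N = Pow(6, 2) = 36)
d = Rational(31, 199) (d = Mul(Add(3, -34), Pow(Add(36, -235), -1)) = Mul(-31, Pow(-199, -1)) = Mul(-31, Rational(-1, 199)) = Rational(31, 199) ≈ 0.15578)
Pow(Add(d, Mul(Add(-193, -23), Add(-122, 100))), 2) = Pow(Add(Rational(31, 199), Mul(Add(-193, -23), Add(-122, 100))), 2) = Pow(Add(Rational(31, 199), Mul(-216, -22)), 2) = Pow(Add(Rational(31, 199), 4752), 2) = Pow(Rational(945679, 199), 2) = Rational(894308771041, 39601)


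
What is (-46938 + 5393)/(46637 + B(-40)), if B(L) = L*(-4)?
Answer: -41545/46797 ≈ -0.88777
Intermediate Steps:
B(L) = -4*L
(-46938 + 5393)/(46637 + B(-40)) = (-46938 + 5393)/(46637 - 4*(-40)) = -41545/(46637 + 160) = -41545/46797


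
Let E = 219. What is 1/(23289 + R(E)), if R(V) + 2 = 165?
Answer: 1/23452 ≈ 4.2640e-5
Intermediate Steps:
R(V) = 163 (R(V) = -2 + 165 = 163)
1/(23289 + R(E)) = 1/(23289 + 163) = 1/23452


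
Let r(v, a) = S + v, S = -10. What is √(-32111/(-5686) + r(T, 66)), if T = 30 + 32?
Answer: √1863774138/5686 ≈ 7.5926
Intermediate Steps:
T = 62
r(v, a) = -10 + v
√(-32111/(-5686) + r(T, 66)) = √(-32111/(-5686) + (-10 + 62)) = √(-32111*(-1/5686) + 52) = √(32111/5686 + 52) = √(327783/5686) = √1863774138/5686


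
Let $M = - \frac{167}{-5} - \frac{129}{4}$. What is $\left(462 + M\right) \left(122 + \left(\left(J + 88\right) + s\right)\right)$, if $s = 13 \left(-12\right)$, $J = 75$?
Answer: $\frac{1194927}{20} \approx 59746.0$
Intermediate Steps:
$s = -156$
$M = \frac{23}{20}$ ($M = \left(-167\right) \left(- \frac{1}{5}\right) - \frac{129}{4} = \frac{167}{5} - \frac{129}{4} = \frac{23}{20} \approx 1.15$)
$\left(462 + M\right) \left(122 + \left(\left(J + 88\right) + s\right)\right) = \left(462 + \frac{23}{20}\right) \left(122 + \left(\left(75 + 88\right) - 156\right)\right) = \frac{9263 \left(122 + \left(163 - 156\right)\right)}{20} = \frac{9263 \left(122 + 7\right)}{20} = \frac{9263}{20} \cdot 129 = \frac{1194927}{20}$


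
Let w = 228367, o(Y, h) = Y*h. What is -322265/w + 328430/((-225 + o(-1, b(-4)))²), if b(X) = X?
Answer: 59262828945/11153672647 ≈ 5.3133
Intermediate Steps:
-322265/w + 328430/((-225 + o(-1, b(-4)))²) = -322265/228367 + 328430/((-225 - 1*(-4))²) = -322265*1/228367 + 328430/((-225 + 4)²) = -322265/228367 + 328430/((-221)²) = -322265/228367 + 328430/48841 = 59262828945/11153672647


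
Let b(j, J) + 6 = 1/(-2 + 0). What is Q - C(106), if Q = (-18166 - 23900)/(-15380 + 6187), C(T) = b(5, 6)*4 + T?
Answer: -693374/9193 ≈ -75.424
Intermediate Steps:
b(j, J) = -13/2 (b(j, J) = -6 + 1/(-2 + 0) = -6 + 1/(-2) = -6 - ½ = -13/2)
C(T) = -26 + T (C(T) = -13/2*4 + T = -26 + T)
Q = 42066/9193 (Q = -42066/(-9193) = -42066*(-1/9193) = 42066/9193 ≈ 4.5759)
Q - C(106) = 42066/9193 - (-26 + 106) = 42066/9193 - 1*80 = 42066/9193 - 80 = -693374/9193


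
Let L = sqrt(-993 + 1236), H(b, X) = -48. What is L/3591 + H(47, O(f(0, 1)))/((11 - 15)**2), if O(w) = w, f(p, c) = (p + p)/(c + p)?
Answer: -3 + sqrt(3)/399 ≈ -2.9957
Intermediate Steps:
f(p, c) = 2*p/(c + p) (f(p, c) = (2*p)/(c + p) = 2*p/(c + p))
L = 9*sqrt(3) (L = sqrt(243) = 9*sqrt(3) ≈ 15.588)
L/3591 + H(47, O(f(0, 1)))/((11 - 15)**2) = (9*sqrt(3))/3591 - 48/(11 - 15)**2 = (9*sqrt(3))*(1/3591) - 48/((-4)**2) = sqrt(3)/399 - 48/16 = sqrt(3)/399 - 48*1/16 = sqrt(3)/399 - 3 = -3 + sqrt(3)/399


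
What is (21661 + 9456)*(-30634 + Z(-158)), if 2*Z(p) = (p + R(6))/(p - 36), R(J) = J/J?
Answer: -369851527695/388 ≈ -9.5323e+8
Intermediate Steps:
R(J) = 1
Z(p) = (1 + p)/(2*(-36 + p)) (Z(p) = ((p + 1)/(p - 36))/2 = ((1 + p)/(-36 + p))/2 = (1 + p)/(2*(-36 + p)))
(21661 + 9456)*(-30634 + Z(-158)) = (21661 + 9456)*(-30634 + (1 - 158)/(2*(-36 - 158))) = 31117*(-30634 + (½)*(-157)/(-194)) = 31117*(-30634 + (½)*(-1/194)*(-157)) = 31117*(-30634 + 157/388) = 31117*(-11885835/388) = -369851527695/388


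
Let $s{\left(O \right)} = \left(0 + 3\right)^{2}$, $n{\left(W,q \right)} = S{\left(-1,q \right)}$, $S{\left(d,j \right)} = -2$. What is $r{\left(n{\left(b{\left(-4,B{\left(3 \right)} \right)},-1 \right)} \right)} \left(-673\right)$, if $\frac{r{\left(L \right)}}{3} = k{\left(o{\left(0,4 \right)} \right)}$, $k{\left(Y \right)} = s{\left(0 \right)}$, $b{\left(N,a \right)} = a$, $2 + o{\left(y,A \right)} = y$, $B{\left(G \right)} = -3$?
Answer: $-18171$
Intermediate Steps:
$o{\left(y,A \right)} = -2 + y$
$n{\left(W,q \right)} = -2$
$s{\left(O \right)} = 9$ ($s{\left(O \right)} = 3^{2} = 9$)
$k{\left(Y \right)} = 9$
$r{\left(L \right)} = 27$ ($r{\left(L \right)} = 3 \cdot 9 = 27$)
$r{\left(n{\left(b{\left(-4,B{\left(3 \right)} \right)},-1 \right)} \right)} \left(-673\right) = 27 \left(-673\right) = -18171$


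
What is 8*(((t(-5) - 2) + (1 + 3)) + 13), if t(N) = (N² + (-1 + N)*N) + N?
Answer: 520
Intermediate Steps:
t(N) = N + N² + N*(-1 + N) (t(N) = (N² + N*(-1 + N)) + N = N + N² + N*(-1 + N))
8*(((t(-5) - 2) + (1 + 3)) + 13) = 8*(((2*(-5)² - 2) + (1 + 3)) + 13) = 8*(((2*25 - 2) + 4) + 13) = 8*(((50 - 2) + 4) + 13) = 8*((48 + 4) + 13) = 8*(52 + 13) = 8*65 = 520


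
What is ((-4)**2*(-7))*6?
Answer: -672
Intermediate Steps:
((-4)**2*(-7))*6 = (16*(-7))*6 = -112*6 = -672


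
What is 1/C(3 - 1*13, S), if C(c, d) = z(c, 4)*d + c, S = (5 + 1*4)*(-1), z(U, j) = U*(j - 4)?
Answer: -⅒ ≈ -0.10000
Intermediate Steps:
z(U, j) = U*(-4 + j)
S = -9 (S = (5 + 4)*(-1) = 9*(-1) = -9)
C(c, d) = c (C(c, d) = (c*(-4 + 4))*d + c = (c*0)*d + c = 0*d + c = 0 + c = c)
1/C(3 - 1*13, S) = 1/(3 - 1*13) = 1/(3 - 13) = 1/(-10) = -⅒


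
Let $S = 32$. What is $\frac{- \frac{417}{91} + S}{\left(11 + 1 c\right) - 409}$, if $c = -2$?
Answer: $- \frac{499}{7280} \approx -0.068544$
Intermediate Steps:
$\frac{- \frac{417}{91} + S}{\left(11 + 1 c\right) - 409} = \frac{- \frac{417}{91} + 32}{\left(11 + 1 \left(-2\right)\right) - 409} = \frac{\left(-417\right) \frac{1}{91} + 32}{\left(11 - 2\right) - 409} = \frac{- \frac{417}{91} + 32}{9 - 409} = \frac{2495}{91 \left(-400\right)} = \frac{2495}{91} \left(- \frac{1}{400}\right) = - \frac{499}{7280}$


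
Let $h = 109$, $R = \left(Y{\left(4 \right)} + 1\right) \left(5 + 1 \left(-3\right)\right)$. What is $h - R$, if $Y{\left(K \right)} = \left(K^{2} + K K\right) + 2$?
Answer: $39$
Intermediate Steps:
$Y{\left(K \right)} = 2 + 2 K^{2}$ ($Y{\left(K \right)} = \left(K^{2} + K^{2}\right) + 2 = 2 K^{2} + 2 = 2 + 2 K^{2}$)
$R = 70$ ($R = \left(\left(2 + 2 \cdot 4^{2}\right) + 1\right) \left(5 + 1 \left(-3\right)\right) = \left(\left(2 + 2 \cdot 16\right) + 1\right) \left(5 - 3\right) = \left(\left(2 + 32\right) + 1\right) 2 = \left(34 + 1\right) 2 = 35 \cdot 2 = 70$)
$h - R = 109 - 70 = 39$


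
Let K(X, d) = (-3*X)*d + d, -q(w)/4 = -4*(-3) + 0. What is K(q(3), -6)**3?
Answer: -658503000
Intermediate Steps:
q(w) = -48 (q(w) = -4*(-4*(-3) + 0) = -4*(12 + 0) = -4*12 = -48)
K(X, d) = d - 3*X*d (K(X, d) = -3*X*d + d = d - 3*X*d)
K(q(3), -6)**3 = (-6*(1 - 3*(-48)))**3 = (-6*(1 + 144))**3 = (-6*145)**3 = (-870)**3 = -658503000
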